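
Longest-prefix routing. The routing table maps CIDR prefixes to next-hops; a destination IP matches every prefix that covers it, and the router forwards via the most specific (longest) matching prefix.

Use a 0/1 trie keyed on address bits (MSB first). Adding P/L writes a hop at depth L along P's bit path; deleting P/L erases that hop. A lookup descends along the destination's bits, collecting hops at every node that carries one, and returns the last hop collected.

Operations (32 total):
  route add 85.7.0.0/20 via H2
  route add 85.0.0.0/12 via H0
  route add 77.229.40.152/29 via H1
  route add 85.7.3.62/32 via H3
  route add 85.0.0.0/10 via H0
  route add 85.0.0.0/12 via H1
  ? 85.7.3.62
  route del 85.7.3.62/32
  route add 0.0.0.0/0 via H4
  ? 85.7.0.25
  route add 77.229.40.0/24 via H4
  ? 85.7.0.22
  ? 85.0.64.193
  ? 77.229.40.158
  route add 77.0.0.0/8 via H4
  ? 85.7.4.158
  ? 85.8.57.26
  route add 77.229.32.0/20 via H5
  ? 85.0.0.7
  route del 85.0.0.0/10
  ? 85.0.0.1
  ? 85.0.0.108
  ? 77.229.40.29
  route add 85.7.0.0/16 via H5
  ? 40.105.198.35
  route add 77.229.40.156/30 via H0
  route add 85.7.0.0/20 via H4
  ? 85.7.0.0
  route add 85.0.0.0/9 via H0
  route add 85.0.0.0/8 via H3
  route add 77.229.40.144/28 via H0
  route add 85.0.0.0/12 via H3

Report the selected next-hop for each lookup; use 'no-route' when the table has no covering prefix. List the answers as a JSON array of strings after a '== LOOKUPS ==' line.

Trace:
  add 85.7.0.0/20 -> H2 at depth 20
  add 85.0.0.0/12 -> H0 at depth 12
  add 77.229.40.152/29 -> H1 at depth 29
  add 85.7.3.62/32 -> H3 at depth 32
  add 85.0.0.0/10 -> H0 at depth 10
  add 85.0.0.0/12 -> H1 at depth 12
  lookup 85.7.3.62: bits 01010101000001110000001100111110 walk d0:-→d1:-→d2:-→d3:-→d4:-→d5:-→d6:-→d7:-→d8:-→d9:-→d10:H0→d11:-→d12:H1→d13:-→d14:-→d15:-→d16:-→d17:-→d18:-→d19:-→d20:H2→d21:-→d22:-→d23:-→d24:-→d25:-→d26:-→d27:-→d28:-→d29:-→d30:-→d31:-→d32:H3 -> H3
  - 85.7.3.62/32 clear@32
  add 0.0.0.0/0 -> H4 at depth 0
  lookup 85.7.0.25: bits 0101010100000111000000 walk d0:H4→d1:-→d2:-→d3:-→d4:-→d5:-→d6:-→d7:-→d8:-→d9:-→d10:H0→d11:-→d12:H1→d13:-→d14:-→d15:-→d16:-→d17:-→d18:-→d19:-→d20:H2→d21:-→d22:- -> H2
  add 77.229.40.0/24 -> H4 at depth 24
  lookup 85.7.0.22: bits 0101010100000111000000 walk d0:H4→d1:-→d2:-→d3:-→d4:-→d5:-→d6:-→d7:-→d8:-→d9:-→d10:H0→d11:-→d12:H1→d13:-→d14:-→d15:-→d16:-→d17:-→d18:-→d19:-→d20:H2→d21:-→d22:- -> H2
  lookup 85.0.64.193: bits 0101010100000 walk d0:H4→d1:-→d2:-→d3:-→d4:-→d5:-→d6:-→d7:-→d8:-→d9:-→d10:H0→d11:-→d12:H1→d13:- -> H1
  lookup 77.229.40.158: bits 01001101111001010010100010011 walk d0:H4→d1:-→d2:-→d3:-→d4:-→d5:-→d6:-→d7:-→d8:-→d9:-→d10:-→d11:-→d12:-→d13:-→d14:-→d15:-→d16:-→d17:-→d18:-→d19:-→d20:-→d21:-→d22:-→d23:-→d24:H4→d25:-→d26:-→d27:-→d28:-→d29:H1 -> H1
  add 77.0.0.0/8 -> H4 at depth 8
  lookup 85.7.4.158: bits 010101010000011100000 walk d0:H4→d1:-→d2:-→d3:-→d4:-→d5:-→d6:-→d7:-→d8:-→d9:-→d10:H0→d11:-→d12:H1→d13:-→d14:-→d15:-→d16:-→d17:-→d18:-→d19:-→d20:H2→d21:- -> H2
  lookup 85.8.57.26: bits 010101010000 walk d0:H4→d1:-→d2:-→d3:-→d4:-→d5:-→d6:-→d7:-→d8:-→d9:-→d10:H0→d11:-→d12:H1 -> H1
  add 77.229.32.0/20 -> H5 at depth 20
  lookup 85.0.0.7: bits 0101010100000 walk d0:H4→d1:-→d2:-→d3:-→d4:-→d5:-→d6:-→d7:-→d8:-→d9:-→d10:H0→d11:-→d12:H1→d13:- -> H1
  - 85.0.0.0/10 clear@10
  lookup 85.0.0.1: bits 0101010100000 walk d0:H4→d1:-→d2:-→d3:-→d4:-→d5:-→d6:-→d7:-→d8:-→d9:-→d10:-→d11:-→d12:H1→d13:- -> H1
  lookup 85.0.0.108: bits 0101010100000 walk d0:H4→d1:-→d2:-→d3:-→d4:-→d5:-→d6:-→d7:-→d8:-→d9:-→d10:-→d11:-→d12:H1→d13:- -> H1
  lookup 77.229.40.29: bits 010011011110010100101000 walk d0:H4→d1:-→d2:-→d3:-→d4:-→d5:-→d6:-→d7:-→d8:H4→d9:-→d10:-→d11:-→d12:-→d13:-→d14:-→d15:-→d16:-→d17:-→d18:-→d19:-→d20:H5→d21:-→d22:-→d23:-→d24:H4 -> H4
  add 85.7.0.0/16 -> H5 at depth 16
  lookup 40.105.198.35: bits 0 walk d0:H4→d1:- -> H4
  add 77.229.40.156/30 -> H0 at depth 30
  add 85.7.0.0/20 -> H4 at depth 20
  lookup 85.7.0.0: bits 0101010100000111000000 walk d0:H4→d1:-→d2:-→d3:-→d4:-→d5:-→d6:-→d7:-→d8:-→d9:-→d10:-→d11:-→d12:H1→d13:-→d14:-→d15:-→d16:H5→d17:-→d18:-→d19:-→d20:H4→d21:-→d22:- -> H4
  add 85.0.0.0/9 -> H0 at depth 9
  add 85.0.0.0/8 -> H3 at depth 8
  add 77.229.40.144/28 -> H0 at depth 28
  add 85.0.0.0/12 -> H3 at depth 12

== LOOKUPS ==
["H3","H2","H2","H1","H1","H2","H1","H1","H1","H1","H4","H4","H4"]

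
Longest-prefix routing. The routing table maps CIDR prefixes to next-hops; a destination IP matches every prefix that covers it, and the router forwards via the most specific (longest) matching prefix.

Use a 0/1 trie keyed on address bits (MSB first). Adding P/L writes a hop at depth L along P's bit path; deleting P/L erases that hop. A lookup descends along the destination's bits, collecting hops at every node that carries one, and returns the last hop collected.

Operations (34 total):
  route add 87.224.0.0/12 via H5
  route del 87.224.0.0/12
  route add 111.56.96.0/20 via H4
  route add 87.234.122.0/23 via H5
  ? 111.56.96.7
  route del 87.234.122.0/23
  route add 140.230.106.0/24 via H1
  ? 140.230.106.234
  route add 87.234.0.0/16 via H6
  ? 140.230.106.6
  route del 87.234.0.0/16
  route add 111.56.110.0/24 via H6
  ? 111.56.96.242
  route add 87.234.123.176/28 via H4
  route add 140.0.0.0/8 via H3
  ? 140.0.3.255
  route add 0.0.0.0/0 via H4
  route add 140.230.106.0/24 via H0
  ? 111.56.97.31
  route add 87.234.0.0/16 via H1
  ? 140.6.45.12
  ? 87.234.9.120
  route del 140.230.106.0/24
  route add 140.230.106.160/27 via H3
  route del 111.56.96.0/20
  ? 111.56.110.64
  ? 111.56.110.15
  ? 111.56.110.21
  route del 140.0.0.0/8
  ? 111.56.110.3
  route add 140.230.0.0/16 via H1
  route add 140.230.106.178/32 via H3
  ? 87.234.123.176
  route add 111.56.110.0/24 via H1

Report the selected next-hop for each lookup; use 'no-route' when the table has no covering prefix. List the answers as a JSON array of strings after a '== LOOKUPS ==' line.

Process each operation:
  + 87.224.0.0/12 (H5) depth=12
  del 87.224.0.0/12 (clear depth 12)
  + 111.56.96.0/20 (H4) depth=20
  + 87.234.122.0/23 (H5) depth=23
  lookup 111.56.96.7: bits 01101111001110000110 walk d0:-→d1:-→d2:-→d3:-→d4:-→d5:-→d6:-→d7:-→d8:-→d9:-→d10:-→d11:-→d12:-→d13:-→d14:-→d15:-→d16:-→d17:-→d18:-→d19:-→d20:H4 -> H4
  del 87.234.122.0/23 (clear depth 23)
  + 140.230.106.0/24 (H1) depth=24
  lookup 140.230.106.234: bits 100011001110011001101010 walk d0:-→d1:-→d2:-→d3:-→d4:-→d5:-→d6:-→d7:-→d8:-→d9:-→d10:-→d11:-→d12:-→d13:-→d14:-→d15:-→d16:-→d17:-→d18:-→d19:-→d20:-→d21:-→d22:-→d23:-→d24:H1 -> H1
  + 87.234.0.0/16 (H6) depth=16
  lookup 140.230.106.6: bits 100011001110011001101010 walk d0:-→d1:-→d2:-→d3:-→d4:-→d5:-→d6:-→d7:-→d8:-→d9:-→d10:-→d11:-→d12:-→d13:-→d14:-→d15:-→d16:-→d17:-→d18:-→d19:-→d20:-→d21:-→d22:-→d23:-→d24:H1 -> H1
  del 87.234.0.0/16 (clear depth 16)
  + 111.56.110.0/24 (H6) depth=24
  lookup 111.56.96.242: bits 01101111001110000110 walk d0:-→d1:-→d2:-→d3:-→d4:-→d5:-→d6:-→d7:-→d8:-→d9:-→d10:-→d11:-→d12:-→d13:-→d14:-→d15:-→d16:-→d17:-→d18:-→d19:-→d20:H4 -> H4
  + 87.234.123.176/28 (H4) depth=28
  + 140.0.0.0/8 (H3) depth=8
  lookup 140.0.3.255: bits 10001100 walk d0:-→d1:-→d2:-→d3:-→d4:-→d5:-→d6:-→d7:-→d8:H3 -> H3
  + 0.0.0.0/0 (H4) depth=0
  + 140.230.106.0/24 (H0) depth=24
  lookup 111.56.97.31: bits 01101111001110000110 walk d0:H4→d1:-→d2:-→d3:-→d4:-→d5:-→d6:-→d7:-→d8:-→d9:-→d10:-→d11:-→d12:-→d13:-→d14:-→d15:-→d16:-→d17:-→d18:-→d19:-→d20:H4 -> H4
  + 87.234.0.0/16 (H1) depth=16
  lookup 140.6.45.12: bits 10001100 walk d0:H4→d1:-→d2:-→d3:-→d4:-→d5:-→d6:-→d7:-→d8:H3 -> H3
  lookup 87.234.9.120: bits 01010111111010100 walk d0:H4→d1:-→d2:-→d3:-→d4:-→d5:-→d6:-→d7:-→d8:-→d9:-→d10:-→d11:-→d12:-→d13:-→d14:-→d15:-→d16:H1→d17:- -> H1
  del 140.230.106.0/24 (clear depth 24)
  + 140.230.106.160/27 (H3) depth=27
  del 111.56.96.0/20 (clear depth 20)
  lookup 111.56.110.64: bits 011011110011100001101110 walk d0:H4→d1:-→d2:-→d3:-→d4:-→d5:-→d6:-→d7:-→d8:-→d9:-→d10:-→d11:-→d12:-→d13:-→d14:-→d15:-→d16:-→d17:-→d18:-→d19:-→d20:-→d21:-→d22:-→d23:-→d24:H6 -> H6
  lookup 111.56.110.15: bits 011011110011100001101110 walk d0:H4→d1:-→d2:-→d3:-→d4:-→d5:-→d6:-→d7:-→d8:-→d9:-→d10:-→d11:-→d12:-→d13:-→d14:-→d15:-→d16:-→d17:-→d18:-→d19:-→d20:-→d21:-→d22:-→d23:-→d24:H6 -> H6
  lookup 111.56.110.21: bits 011011110011100001101110 walk d0:H4→d1:-→d2:-→d3:-→d4:-→d5:-→d6:-→d7:-→d8:-→d9:-→d10:-→d11:-→d12:-→d13:-→d14:-→d15:-→d16:-→d17:-→d18:-→d19:-→d20:-→d21:-→d22:-→d23:-→d24:H6 -> H6
  del 140.0.0.0/8 (clear depth 8)
  lookup 111.56.110.3: bits 011011110011100001101110 walk d0:H4→d1:-→d2:-→d3:-→d4:-→d5:-→d6:-→d7:-→d8:-→d9:-→d10:-→d11:-→d12:-→d13:-→d14:-→d15:-→d16:-→d17:-→d18:-→d19:-→d20:-→d21:-→d22:-→d23:-→d24:H6 -> H6
  + 140.230.0.0/16 (H1) depth=16
  + 140.230.106.178/32 (H3) depth=32
  lookup 87.234.123.176: bits 0101011111101010011110111011 walk d0:H4→d1:-→d2:-→d3:-→d4:-→d5:-→d6:-→d7:-→d8:-→d9:-→d10:-→d11:-→d12:-→d13:-→d14:-→d15:-→d16:H1→d17:-→d18:-→d19:-→d20:-→d21:-→d22:-→d23:-→d24:-→d25:-→d26:-→d27:-→d28:H4 -> H4
  + 111.56.110.0/24 (H1) depth=24

== LOOKUPS ==
["H4","H1","H1","H4","H3","H4","H3","H1","H6","H6","H6","H6","H4"]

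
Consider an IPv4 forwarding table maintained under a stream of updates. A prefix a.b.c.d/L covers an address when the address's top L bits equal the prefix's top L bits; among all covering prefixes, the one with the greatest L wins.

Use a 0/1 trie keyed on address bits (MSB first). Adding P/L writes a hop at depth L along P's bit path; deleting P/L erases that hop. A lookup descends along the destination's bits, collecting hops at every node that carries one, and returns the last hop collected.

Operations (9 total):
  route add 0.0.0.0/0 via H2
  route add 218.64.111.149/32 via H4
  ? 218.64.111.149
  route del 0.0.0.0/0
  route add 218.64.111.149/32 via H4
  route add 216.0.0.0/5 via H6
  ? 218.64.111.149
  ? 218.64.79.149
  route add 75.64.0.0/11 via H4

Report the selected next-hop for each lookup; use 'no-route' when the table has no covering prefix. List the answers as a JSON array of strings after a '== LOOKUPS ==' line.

Trace:
  + 0.0.0.0/0 (H2) depth=0
  + 218.64.111.149/32 (H4) depth=32
  ? 218.64.111.149  path d0:H2→d1:-→d2:-→d3:-→d4:-→d5:-→d6:-→d7:-→d8:-→d9:-→d10:-→d11:-→d12:-→d13:-→d14:-→d15:-→d16:-→d17:-→d18:-→d19:-→d20:-→d21:-→d22:-→d23:-→d24:-→d25:-→d26:-→d27:-→d28:-→d29:-→d30:-→d31:-→d32:H4  best=H4
  del 0.0.0.0/0 (clear depth 0)
  + 218.64.111.149/32 (H4) depth=32
  + 216.0.0.0/5 (H6) depth=5
  ? 218.64.111.149  path d0:-→d1:-→d2:-→d3:-→d4:-→d5:H6→d6:-→d7:-→d8:-→d9:-→d10:-→d11:-→d12:-→d13:-→d14:-→d15:-→d16:-→d17:-→d18:-→d19:-→d20:-→d21:-→d22:-→d23:-→d24:-→d25:-→d26:-→d27:-→d28:-→d29:-→d30:-→d31:-→d32:H4  best=H4
  ? 218.64.79.149  path d0:-→d1:-→d2:-→d3:-→d4:-→d5:H6→d6:-→d7:-→d8:-→d9:-→d10:-→d11:-→d12:-→d13:-→d14:-→d15:-→d16:-→d17:-→d18:-  best=H6
  + 75.64.0.0/11 (H4) depth=11

== LOOKUPS ==
["H4","H4","H6"]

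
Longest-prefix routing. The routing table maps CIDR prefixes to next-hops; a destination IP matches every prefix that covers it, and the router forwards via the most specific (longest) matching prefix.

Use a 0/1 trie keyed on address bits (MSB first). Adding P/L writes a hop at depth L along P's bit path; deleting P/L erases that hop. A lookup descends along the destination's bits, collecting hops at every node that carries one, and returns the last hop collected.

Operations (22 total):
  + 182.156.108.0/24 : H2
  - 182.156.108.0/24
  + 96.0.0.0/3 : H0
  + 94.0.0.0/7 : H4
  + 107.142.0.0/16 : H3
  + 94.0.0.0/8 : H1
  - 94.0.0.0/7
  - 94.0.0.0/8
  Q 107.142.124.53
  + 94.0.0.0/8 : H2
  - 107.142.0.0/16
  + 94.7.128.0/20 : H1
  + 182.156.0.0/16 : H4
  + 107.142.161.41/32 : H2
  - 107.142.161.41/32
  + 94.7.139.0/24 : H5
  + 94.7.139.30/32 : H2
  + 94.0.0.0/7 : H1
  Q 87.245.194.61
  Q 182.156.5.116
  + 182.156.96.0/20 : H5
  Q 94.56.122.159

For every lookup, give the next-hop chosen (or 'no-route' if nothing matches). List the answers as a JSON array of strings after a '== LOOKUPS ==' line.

Apply in order:
  add 182.156.108.0/24 -> H2 at depth 24
  del 182.156.108.0/24 (clear depth 24)
  add 96.0.0.0/3 -> H0 at depth 3
  add 94.0.0.0/7 -> H4 at depth 7
  add 107.142.0.0/16 -> H3 at depth 16
  add 94.0.0.0/8 -> H1 at depth 8
  del 94.0.0.0/7 (clear depth 7)
  del 94.0.0.0/8 (clear depth 8)
  ? 107.142.124.53  path d0:-→d1:-→d2:-→d3:H0→d4:-→d5:-→d6:-→d7:-→d8:-→d9:-→d10:-→d11:-→d12:-→d13:-→d14:-→d15:-→d16:H3  best=H3
  add 94.0.0.0/8 -> H2 at depth 8
  del 107.142.0.0/16 (clear depth 16)
  add 94.7.128.0/20 -> H1 at depth 20
  add 182.156.0.0/16 -> H4 at depth 16
  add 107.142.161.41/32 -> H2 at depth 32
  del 107.142.161.41/32 (clear depth 32)
  add 94.7.139.0/24 -> H5 at depth 24
  add 94.7.139.30/32 -> H2 at depth 32
  add 94.0.0.0/7 -> H1 at depth 7
  ? 87.245.194.61  path d0:-→d1:-→d2:-→d3:-→d4:-  best=no-route
  ? 182.156.5.116  path d0:-→d1:-→d2:-→d3:-→d4:-→d5:-→d6:-→d7:-→d8:-→d9:-→d10:-→d11:-→d12:-→d13:-→d14:-→d15:-→d16:H4→d17:-  best=H4
  add 182.156.96.0/20 -> H5 at depth 20
  ? 94.56.122.159  path d0:-→d1:-→d2:-→d3:-→d4:-→d5:-→d6:-→d7:H1→d8:H2→d9:-→d10:-  best=H2

== LOOKUPS ==
["H3","no-route","H4","H2"]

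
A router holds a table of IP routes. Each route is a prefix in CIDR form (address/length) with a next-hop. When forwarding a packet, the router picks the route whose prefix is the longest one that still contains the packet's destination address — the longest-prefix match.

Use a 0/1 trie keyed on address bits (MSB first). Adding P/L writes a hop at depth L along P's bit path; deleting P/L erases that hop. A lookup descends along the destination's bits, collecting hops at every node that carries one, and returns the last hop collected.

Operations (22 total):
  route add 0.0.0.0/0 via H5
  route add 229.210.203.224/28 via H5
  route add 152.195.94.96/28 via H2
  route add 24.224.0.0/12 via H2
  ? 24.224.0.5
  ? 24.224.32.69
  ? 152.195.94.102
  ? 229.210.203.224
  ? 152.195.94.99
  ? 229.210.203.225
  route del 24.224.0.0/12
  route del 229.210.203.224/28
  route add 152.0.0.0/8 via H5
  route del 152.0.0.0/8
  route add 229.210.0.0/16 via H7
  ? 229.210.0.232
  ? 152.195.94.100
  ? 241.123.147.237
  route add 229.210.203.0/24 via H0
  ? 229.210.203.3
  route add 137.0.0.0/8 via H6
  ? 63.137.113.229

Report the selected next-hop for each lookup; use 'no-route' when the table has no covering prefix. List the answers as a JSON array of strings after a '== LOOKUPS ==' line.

Trace:
  + 0.0.0.0/0 (H5) depth=0
  + 229.210.203.224/28 (H5) depth=28
  + 152.195.94.96/28 (H2) depth=28
  + 24.224.0.0/12 (H2) depth=12
  Q 24.224.0.5: descend 000110001110 ; hops seen [H5,H2] ; pick H2
  Q 24.224.32.69: descend 000110001110 ; hops seen [H5,H2] ; pick H2
  Q 152.195.94.102: descend 1001100011000011010111100110 ; hops seen [H5,H2] ; pick H2
  Q 229.210.203.224: descend 1110010111010010110010111110 ; hops seen [H5,H5] ; pick H5
  Q 152.195.94.99: descend 1001100011000011010111100110 ; hops seen [H5,H2] ; pick H2
  Q 229.210.203.225: descend 1110010111010010110010111110 ; hops seen [H5,H5] ; pick H5
  del 24.224.0.0/12 (clear depth 12)
  del 229.210.203.224/28 (clear depth 28)
  + 152.0.0.0/8 (H5) depth=8
  del 152.0.0.0/8 (clear depth 8)
  + 229.210.0.0/16 (H7) depth=16
  Q 229.210.0.232: descend 1110010111010010 ; hops seen [H5,H7] ; pick H7
  Q 152.195.94.100: descend 1001100011000011010111100110 ; hops seen [H5,H2] ; pick H2
  Q 241.123.147.237: descend 111 ; hops seen [H5] ; pick H5
  + 229.210.203.0/24 (H0) depth=24
  Q 229.210.203.3: descend 111001011101001011001011 ; hops seen [H5,H7,H0] ; pick H0
  + 137.0.0.0/8 (H6) depth=8
  Q 63.137.113.229: descend 00 ; hops seen [H5] ; pick H5

== LOOKUPS ==
["H2","H2","H2","H5","H2","H5","H7","H2","H5","H0","H5"]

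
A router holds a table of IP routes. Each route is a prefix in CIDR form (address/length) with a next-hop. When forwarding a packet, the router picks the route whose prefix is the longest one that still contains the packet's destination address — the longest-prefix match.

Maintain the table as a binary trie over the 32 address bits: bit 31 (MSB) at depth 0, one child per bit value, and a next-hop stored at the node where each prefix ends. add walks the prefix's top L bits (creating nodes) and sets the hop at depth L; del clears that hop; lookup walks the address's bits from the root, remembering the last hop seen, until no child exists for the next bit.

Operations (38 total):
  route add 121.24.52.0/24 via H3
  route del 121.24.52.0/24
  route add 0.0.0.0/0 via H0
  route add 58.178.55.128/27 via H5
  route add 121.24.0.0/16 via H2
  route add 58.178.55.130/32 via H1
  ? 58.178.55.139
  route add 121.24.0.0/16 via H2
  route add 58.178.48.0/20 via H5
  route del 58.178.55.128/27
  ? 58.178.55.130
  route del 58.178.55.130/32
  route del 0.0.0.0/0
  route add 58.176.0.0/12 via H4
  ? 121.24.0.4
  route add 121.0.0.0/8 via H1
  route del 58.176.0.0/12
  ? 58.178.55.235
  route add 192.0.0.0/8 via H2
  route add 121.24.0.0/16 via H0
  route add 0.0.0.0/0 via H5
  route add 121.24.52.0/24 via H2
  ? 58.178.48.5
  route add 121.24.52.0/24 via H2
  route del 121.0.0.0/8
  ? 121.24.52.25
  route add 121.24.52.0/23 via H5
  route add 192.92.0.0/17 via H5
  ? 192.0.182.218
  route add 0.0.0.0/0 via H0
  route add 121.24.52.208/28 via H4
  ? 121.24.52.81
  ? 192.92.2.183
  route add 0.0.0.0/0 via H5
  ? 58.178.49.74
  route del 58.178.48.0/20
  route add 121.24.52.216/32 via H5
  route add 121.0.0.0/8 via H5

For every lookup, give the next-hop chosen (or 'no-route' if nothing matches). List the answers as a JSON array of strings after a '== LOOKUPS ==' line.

Trace:
  add 121.24.52.0/24 -> H3 at depth 24
  - 121.24.52.0/24 clear@24
  add 0.0.0.0/0 -> H0 at depth 0
  add 58.178.55.128/27 -> H5 at depth 27
  add 121.24.0.0/16 -> H2 at depth 16
  add 58.178.55.130/32 -> H1 at depth 32
  lookup 58.178.55.139: bits 0011101010110010001101111000 walk d0:H0→d1:-→d2:-→d3:-→d4:-→d5:-→d6:-→d7:-→d8:-→d9:-→d10:-→d11:-→d12:-→d13:-→d14:-→d15:-→d16:-→d17:-→d18:-→d19:-→d20:-→d21:-→d22:-→d23:-→d24:-→d25:-→d26:-→d27:H5→d28:- -> H5
  add 121.24.0.0/16 -> H2 at depth 16
  add 58.178.48.0/20 -> H5 at depth 20
  - 58.178.55.128/27 clear@27
  lookup 58.178.55.130: bits 00111010101100100011011110000010 walk d0:H0→d1:-→d2:-→d3:-→d4:-→d5:-→d6:-→d7:-→d8:-→d9:-→d10:-→d11:-→d12:-→d13:-→d14:-→d15:-→d16:-→d17:-→d18:-→d19:-→d20:H5→d21:-→d22:-→d23:-→d24:-→d25:-→d26:-→d27:-→d28:-→d29:-→d30:-→d31:-→d32:H1 -> H1
  - 58.178.55.130/32 clear@32
  - 0.0.0.0/0 clear@0
  add 58.176.0.0/12 -> H4 at depth 12
  lookup 121.24.0.4: bits 011110010001100000 walk d0:-→d1:-→d2:-→d3:-→d4:-→d5:-→d6:-→d7:-→d8:-→d9:-→d10:-→d11:-→d12:-→d13:-→d14:-→d15:-→d16:H2→d17:-→d18:- -> H2
  add 121.0.0.0/8 -> H1 at depth 8
  - 58.176.0.0/12 clear@12
  lookup 58.178.55.235: bits 0011101010110010001101111 walk d0:-→d1:-→d2:-→d3:-→d4:-→d5:-→d6:-→d7:-→d8:-→d9:-→d10:-→d11:-→d12:-→d13:-→d14:-→d15:-→d16:-→d17:-→d18:-→d19:-→d20:H5→d21:-→d22:-→d23:-→d24:-→d25:- -> H5
  add 192.0.0.0/8 -> H2 at depth 8
  add 121.24.0.0/16 -> H0 at depth 16
  add 0.0.0.0/0 -> H5 at depth 0
  add 121.24.52.0/24 -> H2 at depth 24
  lookup 58.178.48.5: bits 001110101011001000110 walk d0:H5→d1:-→d2:-→d3:-→d4:-→d5:-→d6:-→d7:-→d8:-→d9:-→d10:-→d11:-→d12:-→d13:-→d14:-→d15:-→d16:-→d17:-→d18:-→d19:-→d20:H5→d21:- -> H5
  add 121.24.52.0/24 -> H2 at depth 24
  - 121.0.0.0/8 clear@8
  lookup 121.24.52.25: bits 011110010001100000110100 walk d0:H5→d1:-→d2:-→d3:-→d4:-→d5:-→d6:-→d7:-→d8:-→d9:-→d10:-→d11:-→d12:-→d13:-→d14:-→d15:-→d16:H0→d17:-→d18:-→d19:-→d20:-→d21:-→d22:-→d23:-→d24:H2 -> H2
  add 121.24.52.0/23 -> H5 at depth 23
  add 192.92.0.0/17 -> H5 at depth 17
  lookup 192.0.182.218: bits 110000000 walk d0:H5→d1:-→d2:-→d3:-→d4:-→d5:-→d6:-→d7:-→d8:H2→d9:- -> H2
  add 0.0.0.0/0 -> H0 at depth 0
  add 121.24.52.208/28 -> H4 at depth 28
  lookup 121.24.52.81: bits 011110010001100000110100 walk d0:H0→d1:-→d2:-→d3:-→d4:-→d5:-→d6:-→d7:-→d8:-→d9:-→d10:-→d11:-→d12:-→d13:-→d14:-→d15:-→d16:H0→d17:-→d18:-→d19:-→d20:-→d21:-→d22:-→d23:H5→d24:H2 -> H2
  lookup 192.92.2.183: bits 11000000010111000 walk d0:H0→d1:-→d2:-→d3:-→d4:-→d5:-→d6:-→d7:-→d8:H2→d9:-→d10:-→d11:-→d12:-→d13:-→d14:-→d15:-→d16:-→d17:H5 -> H5
  add 0.0.0.0/0 -> H5 at depth 0
  lookup 58.178.49.74: bits 001110101011001000110 walk d0:H5→d1:-→d2:-→d3:-→d4:-→d5:-→d6:-→d7:-→d8:-→d9:-→d10:-→d11:-→d12:-→d13:-→d14:-→d15:-→d16:-→d17:-→d18:-→d19:-→d20:H5→d21:- -> H5
  - 58.178.48.0/20 clear@20
  add 121.24.52.216/32 -> H5 at depth 32
  add 121.0.0.0/8 -> H5 at depth 8

== LOOKUPS ==
["H5","H1","H2","H5","H5","H2","H2","H2","H5","H5"]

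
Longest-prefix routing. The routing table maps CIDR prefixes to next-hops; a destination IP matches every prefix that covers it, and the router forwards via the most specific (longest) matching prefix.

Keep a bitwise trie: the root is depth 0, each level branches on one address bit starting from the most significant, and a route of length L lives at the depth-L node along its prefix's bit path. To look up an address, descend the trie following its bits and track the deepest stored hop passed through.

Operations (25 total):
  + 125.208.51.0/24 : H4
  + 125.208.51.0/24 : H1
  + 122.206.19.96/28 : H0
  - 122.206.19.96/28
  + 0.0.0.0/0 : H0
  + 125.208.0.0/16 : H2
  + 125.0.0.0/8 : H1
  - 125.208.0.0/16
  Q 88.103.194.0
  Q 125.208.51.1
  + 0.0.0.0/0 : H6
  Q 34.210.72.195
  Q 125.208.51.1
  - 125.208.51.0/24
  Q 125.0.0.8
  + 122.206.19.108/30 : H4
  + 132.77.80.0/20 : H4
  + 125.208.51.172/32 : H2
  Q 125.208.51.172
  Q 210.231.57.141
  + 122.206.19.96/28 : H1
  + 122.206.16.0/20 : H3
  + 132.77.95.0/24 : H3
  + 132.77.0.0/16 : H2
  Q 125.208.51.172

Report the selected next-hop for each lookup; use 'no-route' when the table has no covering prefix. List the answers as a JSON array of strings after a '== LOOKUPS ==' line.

Trace:
  + 125.208.51.0/24 (H4) depth=24
  + 125.208.51.0/24 (H1) depth=24
  + 122.206.19.96/28 (H0) depth=28
  del 122.206.19.96/28 (clear depth 28)
  + 0.0.0.0/0 (H0) depth=0
  + 125.208.0.0/16 (H2) depth=16
  + 125.0.0.0/8 (H1) depth=8
  del 125.208.0.0/16 (clear depth 16)
  ? 88.103.194.0  path d0:H0→d1:-→d2:-  best=H0
  ? 125.208.51.1  path d0:H0→d1:-→d2:-→d3:-→d4:-→d5:-→d6:-→d7:-→d8:H1→d9:-→d10:-→d11:-→d12:-→d13:-→d14:-→d15:-→d16:-→d17:-→d18:-→d19:-→d20:-→d21:-→d22:-→d23:-→d24:H1  best=H1
  + 0.0.0.0/0 (H6) depth=0
  ? 34.210.72.195  path d0:H6→d1:-  best=H6
  ? 125.208.51.1  path d0:H6→d1:-→d2:-→d3:-→d4:-→d5:-→d6:-→d7:-→d8:H1→d9:-→d10:-→d11:-→d12:-→d13:-→d14:-→d15:-→d16:-→d17:-→d18:-→d19:-→d20:-→d21:-→d22:-→d23:-→d24:H1  best=H1
  del 125.208.51.0/24 (clear depth 24)
  ? 125.0.0.8  path d0:H6→d1:-→d2:-→d3:-→d4:-→d5:-→d6:-→d7:-→d8:H1  best=H1
  + 122.206.19.108/30 (H4) depth=30
  + 132.77.80.0/20 (H4) depth=20
  + 125.208.51.172/32 (H2) depth=32
  ? 125.208.51.172  path d0:H6→d1:-→d2:-→d3:-→d4:-→d5:-→d6:-→d7:-→d8:H1→d9:-→d10:-→d11:-→d12:-→d13:-→d14:-→d15:-→d16:-→d17:-→d18:-→d19:-→d20:-→d21:-→d22:-→d23:-→d24:-→d25:-→d26:-→d27:-→d28:-→d29:-→d30:-→d31:-→d32:H2  best=H2
  ? 210.231.57.141  path d0:H6→d1:-  best=H6
  + 122.206.19.96/28 (H1) depth=28
  + 122.206.16.0/20 (H3) depth=20
  + 132.77.95.0/24 (H3) depth=24
  + 132.77.0.0/16 (H2) depth=16
  ? 125.208.51.172  path d0:H6→d1:-→d2:-→d3:-→d4:-→d5:-→d6:-→d7:-→d8:H1→d9:-→d10:-→d11:-→d12:-→d13:-→d14:-→d15:-→d16:-→d17:-→d18:-→d19:-→d20:-→d21:-→d22:-→d23:-→d24:-→d25:-→d26:-→d27:-→d28:-→d29:-→d30:-→d31:-→d32:H2  best=H2

== LOOKUPS ==
["H0","H1","H6","H1","H1","H2","H6","H2"]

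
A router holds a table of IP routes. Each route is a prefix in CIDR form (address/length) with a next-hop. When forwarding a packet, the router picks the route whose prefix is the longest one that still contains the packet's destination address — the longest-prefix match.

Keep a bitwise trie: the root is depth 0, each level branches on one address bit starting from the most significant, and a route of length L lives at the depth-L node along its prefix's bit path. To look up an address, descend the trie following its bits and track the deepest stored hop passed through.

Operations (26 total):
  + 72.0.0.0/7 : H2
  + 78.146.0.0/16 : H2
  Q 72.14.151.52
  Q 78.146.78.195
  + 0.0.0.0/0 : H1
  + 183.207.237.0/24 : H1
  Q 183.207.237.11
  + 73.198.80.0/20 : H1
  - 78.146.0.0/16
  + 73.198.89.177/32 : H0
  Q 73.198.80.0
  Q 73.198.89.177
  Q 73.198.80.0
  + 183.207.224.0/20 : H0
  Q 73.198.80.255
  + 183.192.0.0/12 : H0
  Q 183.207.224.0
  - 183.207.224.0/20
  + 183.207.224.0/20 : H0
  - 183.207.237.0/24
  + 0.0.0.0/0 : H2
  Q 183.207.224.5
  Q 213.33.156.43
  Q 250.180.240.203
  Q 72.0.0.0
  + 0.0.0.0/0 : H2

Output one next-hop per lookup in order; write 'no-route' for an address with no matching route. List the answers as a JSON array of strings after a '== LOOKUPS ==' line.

Process each operation:
  add 72.0.0.0/7 -> H2 at depth 7
  add 78.146.0.0/16 -> H2 at depth 16
  Q 72.14.151.52: descend 0100100 ; hops seen [H2] ; pick H2
  Q 78.146.78.195: descend 0100111010010010 ; hops seen [H2] ; pick H2
  add 0.0.0.0/0 -> H1 at depth 0
  add 183.207.237.0/24 -> H1 at depth 24
  Q 183.207.237.11: descend 101101111100111111101101 ; hops seen [H1,H1] ; pick H1
  add 73.198.80.0/20 -> H1 at depth 20
  del 78.146.0.0/16 (clear depth 16)
  add 73.198.89.177/32 -> H0 at depth 32
  Q 73.198.80.0: descend 01001001110001100101 ; hops seen [H1,H2,H1] ; pick H1
  Q 73.198.89.177: descend 01001001110001100101100110110001 ; hops seen [H1,H2,H1,H0] ; pick H0
  Q 73.198.80.0: descend 01001001110001100101 ; hops seen [H1,H2,H1] ; pick H1
  add 183.207.224.0/20 -> H0 at depth 20
  Q 73.198.80.255: descend 01001001110001100101 ; hops seen [H1,H2,H1] ; pick H1
  add 183.192.0.0/12 -> H0 at depth 12
  Q 183.207.224.0: descend 10110111110011111110 ; hops seen [H1,H0,H0] ; pick H0
  del 183.207.224.0/20 (clear depth 20)
  add 183.207.224.0/20 -> H0 at depth 20
  del 183.207.237.0/24 (clear depth 24)
  add 0.0.0.0/0 -> H2 at depth 0
  Q 183.207.224.5: descend 10110111110011111110 ; hops seen [H2,H0,H0] ; pick H0
  Q 213.33.156.43: descend 1 ; hops seen [H2] ; pick H2
  Q 250.180.240.203: descend 1 ; hops seen [H2] ; pick H2
  Q 72.0.0.0: descend 0100100 ; hops seen [H2,H2] ; pick H2
  add 0.0.0.0/0 -> H2 at depth 0

== LOOKUPS ==
["H2","H2","H1","H1","H0","H1","H1","H0","H0","H2","H2","H2"]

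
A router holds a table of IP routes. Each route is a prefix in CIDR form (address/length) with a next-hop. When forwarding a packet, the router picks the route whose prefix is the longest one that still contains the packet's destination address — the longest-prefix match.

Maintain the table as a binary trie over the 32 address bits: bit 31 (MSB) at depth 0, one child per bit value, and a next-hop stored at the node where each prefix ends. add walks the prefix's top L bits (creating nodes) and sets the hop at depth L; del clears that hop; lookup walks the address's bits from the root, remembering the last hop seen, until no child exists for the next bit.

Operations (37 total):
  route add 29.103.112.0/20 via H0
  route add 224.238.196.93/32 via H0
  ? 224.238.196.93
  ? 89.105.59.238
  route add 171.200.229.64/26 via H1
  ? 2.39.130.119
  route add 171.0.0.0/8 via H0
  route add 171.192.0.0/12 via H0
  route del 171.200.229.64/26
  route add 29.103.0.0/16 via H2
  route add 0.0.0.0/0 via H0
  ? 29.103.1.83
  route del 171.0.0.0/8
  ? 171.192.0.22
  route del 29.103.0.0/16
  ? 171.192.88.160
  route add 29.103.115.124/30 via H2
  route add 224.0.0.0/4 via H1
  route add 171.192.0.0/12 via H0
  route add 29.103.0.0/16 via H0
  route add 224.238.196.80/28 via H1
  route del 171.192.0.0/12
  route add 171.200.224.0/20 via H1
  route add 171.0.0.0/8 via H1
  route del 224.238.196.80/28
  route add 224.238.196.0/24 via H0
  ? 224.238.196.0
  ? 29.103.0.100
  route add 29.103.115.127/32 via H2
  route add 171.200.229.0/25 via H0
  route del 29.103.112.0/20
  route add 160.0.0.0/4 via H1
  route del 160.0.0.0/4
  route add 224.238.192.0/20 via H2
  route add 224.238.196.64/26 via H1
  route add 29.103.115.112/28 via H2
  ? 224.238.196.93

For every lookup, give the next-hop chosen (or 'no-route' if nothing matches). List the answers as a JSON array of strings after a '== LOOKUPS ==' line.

Trace:
  + 29.103.112.0/20 (H0) depth=20
  + 224.238.196.93/32 (H0) depth=32
  ? 224.238.196.93  path d0:-→d1:-→d2:-→d3:-→d4:-→d5:-→d6:-→d7:-→d8:-→d9:-→d10:-→d11:-→d12:-→d13:-→d14:-→d15:-→d16:-→d17:-→d18:-→d19:-→d20:-→d21:-→d22:-→d23:-→d24:-→d25:-→d26:-→d27:-→d28:-→d29:-→d30:-→d31:-→d32:H0  best=H0
  ? 89.105.59.238  path d0:-→d1:-  best=no-route
  + 171.200.229.64/26 (H1) depth=26
  ? 2.39.130.119  path d0:-→d1:-→d2:-→d3:-  best=no-route
  + 171.0.0.0/8 (H0) depth=8
  + 171.192.0.0/12 (H0) depth=12
  - 171.200.229.64/26 clear@26
  + 29.103.0.0/16 (H2) depth=16
  + 0.0.0.0/0 (H0) depth=0
  ? 29.103.1.83  path d0:H0→d1:-→d2:-→d3:-→d4:-→d5:-→d6:-→d7:-→d8:-→d9:-→d10:-→d11:-→d12:-→d13:-→d14:-→d15:-→d16:H2→d17:-  best=H2
  - 171.0.0.0/8 clear@8
  ? 171.192.0.22  path d0:H0→d1:-→d2:-→d3:-→d4:-→d5:-→d6:-→d7:-→d8:-→d9:-→d10:-→d11:-→d12:H0  best=H0
  - 29.103.0.0/16 clear@16
  ? 171.192.88.160  path d0:H0→d1:-→d2:-→d3:-→d4:-→d5:-→d6:-→d7:-→d8:-→d9:-→d10:-→d11:-→d12:H0  best=H0
  + 29.103.115.124/30 (H2) depth=30
  + 224.0.0.0/4 (H1) depth=4
  + 171.192.0.0/12 (H0) depth=12
  + 29.103.0.0/16 (H0) depth=16
  + 224.238.196.80/28 (H1) depth=28
  - 171.192.0.0/12 clear@12
  + 171.200.224.0/20 (H1) depth=20
  + 171.0.0.0/8 (H1) depth=8
  - 224.238.196.80/28 clear@28
  + 224.238.196.0/24 (H0) depth=24
  ? 224.238.196.0  path d0:H0→d1:-→d2:-→d3:-→d4:H1→d5:-→d6:-→d7:-→d8:-→d9:-→d10:-→d11:-→d12:-→d13:-→d14:-→d15:-→d16:-→d17:-→d18:-→d19:-→d20:-→d21:-→d22:-→d23:-→d24:H0→d25:-  best=H0
  ? 29.103.0.100  path d0:H0→d1:-→d2:-→d3:-→d4:-→d5:-→d6:-→d7:-→d8:-→d9:-→d10:-→d11:-→d12:-→d13:-→d14:-→d15:-→d16:H0→d17:-  best=H0
  + 29.103.115.127/32 (H2) depth=32
  + 171.200.229.0/25 (H0) depth=25
  - 29.103.112.0/20 clear@20
  + 160.0.0.0/4 (H1) depth=4
  - 160.0.0.0/4 clear@4
  + 224.238.192.0/20 (H2) depth=20
  + 224.238.196.64/26 (H1) depth=26
  + 29.103.115.112/28 (H2) depth=28
  ? 224.238.196.93  path d0:H0→d1:-→d2:-→d3:-→d4:H1→d5:-→d6:-→d7:-→d8:-→d9:-→d10:-→d11:-→d12:-→d13:-→d14:-→d15:-→d16:-→d17:-→d18:-→d19:-→d20:H2→d21:-→d22:-→d23:-→d24:H0→d25:-→d26:H1→d27:-→d28:-→d29:-→d30:-→d31:-→d32:H0  best=H0

== LOOKUPS ==
["H0","no-route","no-route","H2","H0","H0","H0","H0","H0"]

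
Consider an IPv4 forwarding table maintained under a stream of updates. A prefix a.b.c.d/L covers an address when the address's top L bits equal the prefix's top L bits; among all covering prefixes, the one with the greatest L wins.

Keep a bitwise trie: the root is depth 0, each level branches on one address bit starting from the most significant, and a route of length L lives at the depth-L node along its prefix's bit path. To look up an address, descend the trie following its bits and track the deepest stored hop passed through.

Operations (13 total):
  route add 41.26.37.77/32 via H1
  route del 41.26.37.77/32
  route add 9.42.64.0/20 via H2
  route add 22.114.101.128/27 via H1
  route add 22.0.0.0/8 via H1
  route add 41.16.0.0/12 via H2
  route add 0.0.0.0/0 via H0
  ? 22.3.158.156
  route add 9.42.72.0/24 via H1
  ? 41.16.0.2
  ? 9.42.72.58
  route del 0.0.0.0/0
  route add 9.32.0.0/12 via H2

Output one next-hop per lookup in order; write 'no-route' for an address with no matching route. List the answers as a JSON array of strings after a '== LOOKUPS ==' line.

Apply in order:
  add 41.26.37.77/32 -> H1 at depth 32
  - 41.26.37.77/32 clear@32
  add 9.42.64.0/20 -> H2 at depth 20
  add 22.114.101.128/27 -> H1 at depth 27
  add 22.0.0.0/8 -> H1 at depth 8
  add 41.16.0.0/12 -> H2 at depth 12
  add 0.0.0.0/0 -> H0 at depth 0
  lookup 22.3.158.156: bits 000101100 walk d0:H0→d1:-→d2:-→d3:-→d4:-→d5:-→d6:-→d7:-→d8:H1→d9:- -> H1
  add 9.42.72.0/24 -> H1 at depth 24
  lookup 41.16.0.2: bits 001010010001 walk d0:H0→d1:-→d2:-→d3:-→d4:-→d5:-→d6:-→d7:-→d8:-→d9:-→d10:-→d11:-→d12:H2 -> H2
  lookup 9.42.72.58: bits 000010010010101001001000 walk d0:H0→d1:-→d2:-→d3:-→d4:-→d5:-→d6:-→d7:-→d8:-→d9:-→d10:-→d11:-→d12:-→d13:-→d14:-→d15:-→d16:-→d17:-→d18:-→d19:-→d20:H2→d21:-→d22:-→d23:-→d24:H1 -> H1
  - 0.0.0.0/0 clear@0
  add 9.32.0.0/12 -> H2 at depth 12

== LOOKUPS ==
["H1","H2","H1"]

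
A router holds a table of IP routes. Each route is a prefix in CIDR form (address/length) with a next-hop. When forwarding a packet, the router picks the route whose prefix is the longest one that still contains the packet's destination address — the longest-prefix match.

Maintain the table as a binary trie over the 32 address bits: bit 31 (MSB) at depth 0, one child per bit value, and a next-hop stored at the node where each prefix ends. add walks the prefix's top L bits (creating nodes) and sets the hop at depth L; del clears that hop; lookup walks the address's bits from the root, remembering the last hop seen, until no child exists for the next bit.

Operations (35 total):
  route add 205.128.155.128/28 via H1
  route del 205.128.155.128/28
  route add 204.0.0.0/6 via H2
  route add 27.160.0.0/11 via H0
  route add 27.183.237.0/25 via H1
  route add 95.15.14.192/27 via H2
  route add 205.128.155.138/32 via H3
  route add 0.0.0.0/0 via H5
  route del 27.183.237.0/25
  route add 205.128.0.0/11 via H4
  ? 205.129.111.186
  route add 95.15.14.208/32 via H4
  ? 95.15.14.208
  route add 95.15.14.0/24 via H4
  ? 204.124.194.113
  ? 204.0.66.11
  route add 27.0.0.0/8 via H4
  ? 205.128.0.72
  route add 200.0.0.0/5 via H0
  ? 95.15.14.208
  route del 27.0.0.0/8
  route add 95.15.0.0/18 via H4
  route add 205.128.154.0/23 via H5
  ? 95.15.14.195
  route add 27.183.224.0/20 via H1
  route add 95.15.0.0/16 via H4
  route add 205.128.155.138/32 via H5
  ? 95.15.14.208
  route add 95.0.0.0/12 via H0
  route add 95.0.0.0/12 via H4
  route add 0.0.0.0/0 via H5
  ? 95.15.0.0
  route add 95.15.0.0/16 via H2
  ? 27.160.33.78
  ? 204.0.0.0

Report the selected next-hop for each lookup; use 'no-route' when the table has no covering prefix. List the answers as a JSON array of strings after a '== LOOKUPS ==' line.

Apply in order:
  + 205.128.155.128/28 (H1) depth=28
  del 205.128.155.128/28 (clear depth 28)
  + 204.0.0.0/6 (H2) depth=6
  + 27.160.0.0/11 (H0) depth=11
  + 27.183.237.0/25 (H1) depth=25
  + 95.15.14.192/27 (H2) depth=27
  + 205.128.155.138/32 (H3) depth=32
  + 0.0.0.0/0 (H5) depth=0
  del 27.183.237.0/25 (clear depth 25)
  + 205.128.0.0/11 (H4) depth=11
  ? 205.129.111.186  path d0:H5→d1:-→d2:-→d3:-→d4:-→d5:-→d6:H2→d7:-→d8:-→d9:-→d10:-→d11:H4→d12:-→d13:-→d14:-→d15:-  best=H4
  + 95.15.14.208/32 (H4) depth=32
  ? 95.15.14.208  path d0:H5→d1:-→d2:-→d3:-→d4:-→d5:-→d6:-→d7:-→d8:-→d9:-→d10:-→d11:-→d12:-→d13:-→d14:-→d15:-→d16:-→d17:-→d18:-→d19:-→d20:-→d21:-→d22:-→d23:-→d24:-→d25:-→d26:-→d27:H2→d28:-→d29:-→d30:-→d31:-→d32:H4  best=H4
  + 95.15.14.0/24 (H4) depth=24
  ? 204.124.194.113  path d0:H5→d1:-→d2:-→d3:-→d4:-→d5:-→d6:H2→d7:-  best=H2
  ? 204.0.66.11  path d0:H5→d1:-→d2:-→d3:-→d4:-→d5:-→d6:H2→d7:-  best=H2
  + 27.0.0.0/8 (H4) depth=8
  ? 205.128.0.72  path d0:H5→d1:-→d2:-→d3:-→d4:-→d5:-→d6:H2→d7:-→d8:-→d9:-→d10:-→d11:H4→d12:-→d13:-→d14:-→d15:-→d16:-  best=H4
  + 200.0.0.0/5 (H0) depth=5
  ? 95.15.14.208  path d0:H5→d1:-→d2:-→d3:-→d4:-→d5:-→d6:-→d7:-→d8:-→d9:-→d10:-→d11:-→d12:-→d13:-→d14:-→d15:-→d16:-→d17:-→d18:-→d19:-→d20:-→d21:-→d22:-→d23:-→d24:H4→d25:-→d26:-→d27:H2→d28:-→d29:-→d30:-→d31:-→d32:H4  best=H4
  del 27.0.0.0/8 (clear depth 8)
  + 95.15.0.0/18 (H4) depth=18
  + 205.128.154.0/23 (H5) depth=23
  ? 95.15.14.195  path d0:H5→d1:-→d2:-→d3:-→d4:-→d5:-→d6:-→d7:-→d8:-→d9:-→d10:-→d11:-→d12:-→d13:-→d14:-→d15:-→d16:-→d17:-→d18:H4→d19:-→d20:-→d21:-→d22:-→d23:-→d24:H4→d25:-→d26:-→d27:H2  best=H2
  + 27.183.224.0/20 (H1) depth=20
  + 95.15.0.0/16 (H4) depth=16
  + 205.128.155.138/32 (H5) depth=32
  ? 95.15.14.208  path d0:H5→d1:-→d2:-→d3:-→d4:-→d5:-→d6:-→d7:-→d8:-→d9:-→d10:-→d11:-→d12:-→d13:-→d14:-→d15:-→d16:H4→d17:-→d18:H4→d19:-→d20:-→d21:-→d22:-→d23:-→d24:H4→d25:-→d26:-→d27:H2→d28:-→d29:-→d30:-→d31:-→d32:H4  best=H4
  + 95.0.0.0/12 (H0) depth=12
  + 95.0.0.0/12 (H4) depth=12
  + 0.0.0.0/0 (H5) depth=0
  ? 95.15.0.0  path d0:H5→d1:-→d2:-→d3:-→d4:-→d5:-→d6:-→d7:-→d8:-→d9:-→d10:-→d11:-→d12:H4→d13:-→d14:-→d15:-→d16:H4→d17:-→d18:H4→d19:-→d20:-  best=H4
  + 95.15.0.0/16 (H2) depth=16
  ? 27.160.33.78  path d0:H5→d1:-→d2:-→d3:-→d4:-→d5:-→d6:-→d7:-→d8:-→d9:-→d10:-→d11:H0  best=H0
  ? 204.0.0.0  path d0:H5→d1:-→d2:-→d3:-→d4:-→d5:H0→d6:H2→d7:-  best=H2

== LOOKUPS ==
["H4","H4","H2","H2","H4","H4","H2","H4","H4","H0","H2"]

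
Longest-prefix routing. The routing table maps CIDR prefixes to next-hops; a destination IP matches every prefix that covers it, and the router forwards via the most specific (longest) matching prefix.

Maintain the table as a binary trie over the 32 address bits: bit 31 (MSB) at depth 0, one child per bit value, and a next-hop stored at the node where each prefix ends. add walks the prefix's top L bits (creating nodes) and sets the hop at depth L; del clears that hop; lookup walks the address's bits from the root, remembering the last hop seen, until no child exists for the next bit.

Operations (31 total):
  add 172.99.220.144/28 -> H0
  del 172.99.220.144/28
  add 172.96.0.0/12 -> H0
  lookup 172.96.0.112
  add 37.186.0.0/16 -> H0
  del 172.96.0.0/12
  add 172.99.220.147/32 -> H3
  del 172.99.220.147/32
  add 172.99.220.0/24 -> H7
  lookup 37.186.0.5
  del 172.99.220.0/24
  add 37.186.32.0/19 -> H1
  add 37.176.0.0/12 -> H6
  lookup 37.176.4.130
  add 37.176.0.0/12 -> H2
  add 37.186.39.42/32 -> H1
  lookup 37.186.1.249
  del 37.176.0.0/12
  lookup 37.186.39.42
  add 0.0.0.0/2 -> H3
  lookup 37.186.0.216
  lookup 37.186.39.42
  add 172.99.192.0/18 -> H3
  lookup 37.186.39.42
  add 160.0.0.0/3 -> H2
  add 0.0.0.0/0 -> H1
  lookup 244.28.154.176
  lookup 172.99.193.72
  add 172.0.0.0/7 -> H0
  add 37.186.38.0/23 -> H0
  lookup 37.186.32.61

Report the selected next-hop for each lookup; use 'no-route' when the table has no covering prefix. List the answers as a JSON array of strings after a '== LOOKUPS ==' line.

Apply in order:
  + 172.99.220.144/28 (H0) depth=28
  - 172.99.220.144/28 clear@28
  + 172.96.0.0/12 (H0) depth=12
  lookup 172.96.0.112: bits 10101100011000 walk d0:-→d1:-→d2:-→d3:-→d4:-→d5:-→d6:-→d7:-→d8:-→d9:-→d10:-→d11:-→d12:H0→d13:-→d14:- -> H0
  + 37.186.0.0/16 (H0) depth=16
  - 172.96.0.0/12 clear@12
  + 172.99.220.147/32 (H3) depth=32
  - 172.99.220.147/32 clear@32
  + 172.99.220.0/24 (H7) depth=24
  lookup 37.186.0.5: bits 0010010110111010 walk d0:-→d1:-→d2:-→d3:-→d4:-→d5:-→d6:-→d7:-→d8:-→d9:-→d10:-→d11:-→d12:-→d13:-→d14:-→d15:-→d16:H0 -> H0
  - 172.99.220.0/24 clear@24
  + 37.186.32.0/19 (H1) depth=19
  + 37.176.0.0/12 (H6) depth=12
  lookup 37.176.4.130: bits 001001011011 walk d0:-→d1:-→d2:-→d3:-→d4:-→d5:-→d6:-→d7:-→d8:-→d9:-→d10:-→d11:-→d12:H6 -> H6
  + 37.176.0.0/12 (H2) depth=12
  + 37.186.39.42/32 (H1) depth=32
  lookup 37.186.1.249: bits 001001011011101000 walk d0:-→d1:-→d2:-→d3:-→d4:-→d5:-→d6:-→d7:-→d8:-→d9:-→d10:-→d11:-→d12:H2→d13:-→d14:-→d15:-→d16:H0→d17:-→d18:- -> H0
  - 37.176.0.0/12 clear@12
  lookup 37.186.39.42: bits 00100101101110100010011100101010 walk d0:-→d1:-→d2:-→d3:-→d4:-→d5:-→d6:-→d7:-→d8:-→d9:-→d10:-→d11:-→d12:-→d13:-→d14:-→d15:-→d16:H0→d17:-→d18:-→d19:H1→d20:-→d21:-→d22:-→d23:-→d24:-→d25:-→d26:-→d27:-→d28:-→d29:-→d30:-→d31:-→d32:H1 -> H1
  + 0.0.0.0/2 (H3) depth=2
  lookup 37.186.0.216: bits 001001011011101000 walk d0:-→d1:-→d2:H3→d3:-→d4:-→d5:-→d6:-→d7:-→d8:-→d9:-→d10:-→d11:-→d12:-→d13:-→d14:-→d15:-→d16:H0→d17:-→d18:- -> H0
  lookup 37.186.39.42: bits 00100101101110100010011100101010 walk d0:-→d1:-→d2:H3→d3:-→d4:-→d5:-→d6:-→d7:-→d8:-→d9:-→d10:-→d11:-→d12:-→d13:-→d14:-→d15:-→d16:H0→d17:-→d18:-→d19:H1→d20:-→d21:-→d22:-→d23:-→d24:-→d25:-→d26:-→d27:-→d28:-→d29:-→d30:-→d31:-→d32:H1 -> H1
  + 172.99.192.0/18 (H3) depth=18
  lookup 37.186.39.42: bits 00100101101110100010011100101010 walk d0:-→d1:-→d2:H3→d3:-→d4:-→d5:-→d6:-→d7:-→d8:-→d9:-→d10:-→d11:-→d12:-→d13:-→d14:-→d15:-→d16:H0→d17:-→d18:-→d19:H1→d20:-→d21:-→d22:-→d23:-→d24:-→d25:-→d26:-→d27:-→d28:-→d29:-→d30:-→d31:-→d32:H1 -> H1
  + 160.0.0.0/3 (H2) depth=3
  + 0.0.0.0/0 (H1) depth=0
  lookup 244.28.154.176: bits 1 walk d0:H1→d1:- -> H1
  lookup 172.99.193.72: bits 1010110001100011110 walk d0:H1→d1:-→d2:-→d3:H2→d4:-→d5:-→d6:-→d7:-→d8:-→d9:-→d10:-→d11:-→d12:-→d13:-→d14:-→d15:-→d16:-→d17:-→d18:H3→d19:- -> H3
  + 172.0.0.0/7 (H0) depth=7
  + 37.186.38.0/23 (H0) depth=23
  lookup 37.186.32.61: bits 001001011011101000100 walk d0:H1→d1:-→d2:H3→d3:-→d4:-→d5:-→d6:-→d7:-→d8:-→d9:-→d10:-→d11:-→d12:-→d13:-→d14:-→d15:-→d16:H0→d17:-→d18:-→d19:H1→d20:-→d21:- -> H1

== LOOKUPS ==
["H0","H0","H6","H0","H1","H0","H1","H1","H1","H3","H1"]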